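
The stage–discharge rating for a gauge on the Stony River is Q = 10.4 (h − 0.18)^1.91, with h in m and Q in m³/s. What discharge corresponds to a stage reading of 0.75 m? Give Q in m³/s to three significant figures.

3.55 m³/s

Q = 10.4 × (0.75 − 0.18)^1.91 = 10.4 × 0.57^1.91 = 3.554 m³/s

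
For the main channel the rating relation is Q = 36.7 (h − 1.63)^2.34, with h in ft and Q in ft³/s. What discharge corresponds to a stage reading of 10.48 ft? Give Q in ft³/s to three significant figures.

Q = 36.7 × (10.48 − 1.63)^2.34 = 36.7 × 8.85^2.34 = 6033 ft³/s

6030 ft³/s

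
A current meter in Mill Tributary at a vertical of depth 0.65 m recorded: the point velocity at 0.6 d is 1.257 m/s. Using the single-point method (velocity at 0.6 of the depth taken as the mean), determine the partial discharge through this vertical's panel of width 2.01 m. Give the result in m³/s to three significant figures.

v̄ = v₀.₆ = 1.257 m/s
q = v̄ × d × w = 1.257 × 0.65 × 2.01 = 1.642 m³/s

1.64 m³/s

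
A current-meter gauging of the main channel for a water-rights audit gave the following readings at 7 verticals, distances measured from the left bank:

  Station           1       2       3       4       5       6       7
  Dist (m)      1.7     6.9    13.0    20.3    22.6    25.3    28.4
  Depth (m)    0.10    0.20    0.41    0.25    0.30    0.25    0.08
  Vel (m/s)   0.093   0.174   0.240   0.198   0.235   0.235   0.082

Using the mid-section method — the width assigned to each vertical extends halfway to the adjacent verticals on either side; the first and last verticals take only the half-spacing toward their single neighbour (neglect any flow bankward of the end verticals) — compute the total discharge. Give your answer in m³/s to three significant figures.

1.47 m³/s

w_1 = (6.9 − 1.7)/2 = 2.6 m; q_1 = 0.093 × 0.10 × 2.6 = 0.02418 m³/s
w_2 = (13.0 − 1.7)/2 = 5.65 m; q_2 = 0.174 × 0.20 × 5.65 = 0.1966 m³/s
w_3 = (20.3 − 6.9)/2 = 6.7 m; q_3 = 0.240 × 0.41 × 6.7 = 0.6593 m³/s
w_4 = (22.6 − 13.0)/2 = 4.8 m; q_4 = 0.198 × 0.25 × 4.8 = 0.2376 m³/s
w_5 = (25.3 − 20.3)/2 = 2.5 m; q_5 = 0.235 × 0.30 × 2.5 = 0.1763 m³/s
w_6 = (28.4 − 22.6)/2 = 2.9 m; q_6 = 0.235 × 0.25 × 2.9 = 0.1704 m³/s
w_7 = (28.4 − 25.3)/2 = 1.55 m; q_7 = 0.082 × 0.08 × 1.55 = 0.01017 m³/s
Q = Σ qᵢ = 1.474 m³/s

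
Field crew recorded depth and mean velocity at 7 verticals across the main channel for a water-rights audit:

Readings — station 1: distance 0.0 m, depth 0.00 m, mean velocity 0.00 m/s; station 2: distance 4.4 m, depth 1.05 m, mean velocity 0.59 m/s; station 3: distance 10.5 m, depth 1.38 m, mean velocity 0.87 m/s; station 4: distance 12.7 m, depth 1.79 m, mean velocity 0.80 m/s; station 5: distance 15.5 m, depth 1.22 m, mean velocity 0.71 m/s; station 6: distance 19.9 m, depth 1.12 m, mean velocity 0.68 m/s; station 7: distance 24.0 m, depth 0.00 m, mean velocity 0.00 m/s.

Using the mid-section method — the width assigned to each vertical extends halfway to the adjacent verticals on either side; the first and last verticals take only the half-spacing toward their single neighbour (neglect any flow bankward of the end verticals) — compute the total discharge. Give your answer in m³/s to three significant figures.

18.2 m³/s

w_2 = (10.5 − 0.0)/2 = 5.25 m; q_2 = 0.59 × 1.05 × 5.25 = 3.252 m³/s
w_3 = (12.7 − 4.4)/2 = 4.15 m; q_3 = 0.87 × 1.38 × 4.15 = 4.982 m³/s
w_4 = (15.5 − 10.5)/2 = 2.5 m; q_4 = 0.80 × 1.79 × 2.5 = 3.580 m³/s
w_5 = (19.9 − 12.7)/2 = 3.6 m; q_5 = 0.71 × 1.22 × 3.6 = 3.118 m³/s
w_6 = (24.0 − 15.5)/2 = 4.25 m; q_6 = 0.68 × 1.12 × 4.25 = 3.237 m³/s
Stations 1, 7 contribute zero (depth or velocity is 0).
Q = Σ qᵢ = 18.17 m³/s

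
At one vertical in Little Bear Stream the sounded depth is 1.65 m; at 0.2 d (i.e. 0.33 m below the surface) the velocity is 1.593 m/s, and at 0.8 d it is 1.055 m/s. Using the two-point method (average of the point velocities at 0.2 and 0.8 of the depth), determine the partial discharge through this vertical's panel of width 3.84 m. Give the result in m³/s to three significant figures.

v̄ = (1.593 + 1.055) / 2 = 1.324 m/s
q = v̄ × d × w = 1.324 × 1.65 × 3.84 = 8.389 m³/s

8.39 m³/s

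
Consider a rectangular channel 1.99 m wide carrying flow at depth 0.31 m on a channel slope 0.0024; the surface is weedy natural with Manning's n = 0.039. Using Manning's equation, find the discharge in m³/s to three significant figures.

A = b·y = 1.99 × 0.31 = 0.6169 m²
P = b + 2y = 1.99 + 2×0.31 = 2.610 m
R = A/P = 0.6169/2.610 = 0.2364 m
Q = (1/n)·A·R^(2/3)·S^(1/2) = (1/0.039) × 0.6169 × 0.2364^(2/3) × 0.0024^(1/2) = 0.2962 m³/s

0.296 m³/s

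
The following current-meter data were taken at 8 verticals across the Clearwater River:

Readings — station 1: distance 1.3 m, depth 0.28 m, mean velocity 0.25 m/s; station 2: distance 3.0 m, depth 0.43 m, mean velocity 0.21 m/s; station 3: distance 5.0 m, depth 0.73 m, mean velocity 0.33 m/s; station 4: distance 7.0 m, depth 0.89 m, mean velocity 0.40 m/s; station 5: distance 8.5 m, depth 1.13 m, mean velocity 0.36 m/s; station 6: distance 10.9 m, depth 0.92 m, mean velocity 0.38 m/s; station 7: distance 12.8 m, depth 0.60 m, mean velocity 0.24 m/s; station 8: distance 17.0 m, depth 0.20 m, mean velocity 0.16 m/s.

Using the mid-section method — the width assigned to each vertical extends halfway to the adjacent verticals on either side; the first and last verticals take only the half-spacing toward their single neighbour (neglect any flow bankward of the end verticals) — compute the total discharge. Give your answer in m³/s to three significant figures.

3.38 m³/s

w_1 = (3.0 − 1.3)/2 = 0.85 m; q_1 = 0.25 × 0.28 × 0.85 = 0.05950 m³/s
w_2 = (5.0 − 1.3)/2 = 1.85 m; q_2 = 0.21 × 0.43 × 1.85 = 0.1671 m³/s
w_3 = (7.0 − 3.0)/2 = 2 m; q_3 = 0.33 × 0.73 × 2 = 0.4818 m³/s
w_4 = (8.5 − 5.0)/2 = 1.75 m; q_4 = 0.40 × 0.89 × 1.75 = 0.6230 m³/s
w_5 = (10.9 − 7.0)/2 = 1.95 m; q_5 = 0.36 × 1.13 × 1.95 = 0.7933 m³/s
w_6 = (12.8 − 8.5)/2 = 2.15 m; q_6 = 0.38 × 0.92 × 2.15 = 0.7516 m³/s
w_7 = (17.0 − 10.9)/2 = 3.05 m; q_7 = 0.24 × 0.60 × 3.05 = 0.4392 m³/s
w_8 = (17.0 − 12.8)/2 = 2.1 m; q_8 = 0.16 × 0.20 × 2.1 = 0.06720 m³/s
Q = Σ qᵢ = 3.383 m³/s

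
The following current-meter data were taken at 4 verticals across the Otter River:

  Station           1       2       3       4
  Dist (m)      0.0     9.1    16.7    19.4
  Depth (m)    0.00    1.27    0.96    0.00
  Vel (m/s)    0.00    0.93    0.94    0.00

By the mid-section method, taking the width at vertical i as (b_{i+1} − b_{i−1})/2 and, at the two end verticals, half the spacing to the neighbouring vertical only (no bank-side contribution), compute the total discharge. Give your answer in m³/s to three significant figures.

14.5 m³/s

w_2 = (16.7 − 0.0)/2 = 8.35 m; q_2 = 0.93 × 1.27 × 8.35 = 9.862 m³/s
w_3 = (19.4 − 9.1)/2 = 5.15 m; q_3 = 0.94 × 0.96 × 5.15 = 4.647 m³/s
Stations 1, 4 contribute zero (depth or velocity is 0).
Q = Σ qᵢ = 14.51 m³/s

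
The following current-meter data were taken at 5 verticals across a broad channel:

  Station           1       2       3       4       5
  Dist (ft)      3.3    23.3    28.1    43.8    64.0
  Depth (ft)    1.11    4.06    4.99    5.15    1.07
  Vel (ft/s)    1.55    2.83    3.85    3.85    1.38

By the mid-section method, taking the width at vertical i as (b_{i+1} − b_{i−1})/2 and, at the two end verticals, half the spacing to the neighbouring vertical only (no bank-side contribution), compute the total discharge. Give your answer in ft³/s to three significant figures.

727 ft³/s

w_1 = (23.3 − 3.3)/2 = 10 ft; q_1 = 1.55 × 1.11 × 10 = 17.21 ft³/s
w_2 = (28.1 − 3.3)/2 = 12.4 ft; q_2 = 2.83 × 4.06 × 12.4 = 142.5 ft³/s
w_3 = (43.8 − 23.3)/2 = 10.25 ft; q_3 = 3.85 × 4.99 × 10.25 = 196.9 ft³/s
w_4 = (64.0 − 28.1)/2 = 17.95 ft; q_4 = 3.85 × 5.15 × 17.95 = 355.9 ft³/s
w_5 = (64.0 − 43.8)/2 = 10.1 ft; q_5 = 1.38 × 1.07 × 10.1 = 14.91 ft³/s
Q = Σ qᵢ = 727.4 ft³/s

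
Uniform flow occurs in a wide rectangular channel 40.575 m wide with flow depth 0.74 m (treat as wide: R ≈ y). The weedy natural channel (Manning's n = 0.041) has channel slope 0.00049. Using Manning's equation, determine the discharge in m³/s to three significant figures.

A = b·y = 40.575 × 0.74 = 30.03 m²
Wide channel: R ≈ y = 0.74 m
Q = (1/n)·A·R^(2/3)·S^(1/2) = (1/0.041) × 30.03 × 0.7400^(2/3) × 0.00049^(1/2) = 13.26 m³/s

13.3 m³/s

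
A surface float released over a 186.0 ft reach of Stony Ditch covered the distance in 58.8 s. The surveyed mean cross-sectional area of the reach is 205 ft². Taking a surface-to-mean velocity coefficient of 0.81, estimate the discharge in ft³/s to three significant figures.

v_surface = L / t̄ = 186.0 / 58.8 = 3.163 ft/s
v_mean = 0.81 × 3.163 = 2.562 ft/s
Q = A × v_mean = 205 × 2.562 = 525.3 ft³/s

525 ft³/s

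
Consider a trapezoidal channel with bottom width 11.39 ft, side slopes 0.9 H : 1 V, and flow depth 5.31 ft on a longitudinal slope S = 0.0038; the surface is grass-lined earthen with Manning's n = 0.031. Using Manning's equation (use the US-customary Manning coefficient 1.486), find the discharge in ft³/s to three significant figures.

567 ft³/s

A = (b + z·y)·y = (11.39 + 0.9×5.31)×5.31 = 85.86 ft²
P = b + 2y√(1+z²) = 11.39 + 2×5.31×√(1+0.9²) = 25.68 ft
R = A/P = 85.86/25.68 = 3.344 ft
Q = (1.486/n)·A·R^(2/3)·S^(1/2) = (1.486/0.031) × 85.86 × 3.344^(2/3) × 0.0038^(1/2) = 567.3 ft³/s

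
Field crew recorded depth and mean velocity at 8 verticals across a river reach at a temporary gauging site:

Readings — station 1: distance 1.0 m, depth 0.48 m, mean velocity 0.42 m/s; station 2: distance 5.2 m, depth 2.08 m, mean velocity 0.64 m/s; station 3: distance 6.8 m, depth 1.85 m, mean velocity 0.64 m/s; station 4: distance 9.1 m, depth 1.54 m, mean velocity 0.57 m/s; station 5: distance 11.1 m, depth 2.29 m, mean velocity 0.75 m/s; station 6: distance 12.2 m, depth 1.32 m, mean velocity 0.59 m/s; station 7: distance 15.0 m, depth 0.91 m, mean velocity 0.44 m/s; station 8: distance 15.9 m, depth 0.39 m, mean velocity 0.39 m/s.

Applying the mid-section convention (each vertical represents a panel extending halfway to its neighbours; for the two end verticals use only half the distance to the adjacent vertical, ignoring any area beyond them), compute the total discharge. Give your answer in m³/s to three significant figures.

13.5 m³/s

w_1 = (5.2 − 1.0)/2 = 2.1 m; q_1 = 0.42 × 0.48 × 2.1 = 0.4234 m³/s
w_2 = (6.8 − 1.0)/2 = 2.9 m; q_2 = 0.64 × 2.08 × 2.9 = 3.860 m³/s
w_3 = (9.1 − 5.2)/2 = 1.95 m; q_3 = 0.64 × 1.85 × 1.95 = 2.309 m³/s
w_4 = (11.1 − 6.8)/2 = 2.15 m; q_4 = 0.57 × 1.54 × 2.15 = 1.887 m³/s
w_5 = (12.2 − 9.1)/2 = 1.55 m; q_5 = 0.75 × 2.29 × 1.55 = 2.662 m³/s
w_6 = (15.0 − 11.1)/2 = 1.95 m; q_6 = 0.59 × 1.32 × 1.95 = 1.519 m³/s
w_7 = (15.9 − 12.2)/2 = 1.85 m; q_7 = 0.44 × 0.91 × 1.85 = 0.7407 m³/s
w_8 = (15.9 − 15.0)/2 = 0.45 m; q_8 = 0.39 × 0.39 × 0.45 = 0.06845 m³/s
Q = Σ qᵢ = 13.47 m³/s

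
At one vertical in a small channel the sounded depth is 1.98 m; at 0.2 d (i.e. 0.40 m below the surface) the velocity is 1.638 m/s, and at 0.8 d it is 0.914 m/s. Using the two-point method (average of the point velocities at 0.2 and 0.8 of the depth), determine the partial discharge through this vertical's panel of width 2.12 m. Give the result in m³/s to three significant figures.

5.36 m³/s

v̄ = (1.638 + 0.914) / 2 = 1.276 m/s
q = v̄ × d × w = 1.276 × 1.98 × 2.12 = 5.356 m³/s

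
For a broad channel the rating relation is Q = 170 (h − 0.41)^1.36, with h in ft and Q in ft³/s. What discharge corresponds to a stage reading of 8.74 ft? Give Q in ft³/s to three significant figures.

3040 ft³/s

Q = 170 × (8.74 − 0.41)^1.36 = 170 × 8.33^1.36 = 3038 ft³/s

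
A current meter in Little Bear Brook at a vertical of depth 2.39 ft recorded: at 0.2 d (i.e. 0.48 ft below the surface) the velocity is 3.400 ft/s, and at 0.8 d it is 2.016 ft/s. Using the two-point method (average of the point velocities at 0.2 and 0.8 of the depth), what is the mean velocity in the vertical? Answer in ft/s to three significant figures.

v̄ = (3.400 + 2.016) / 2 = 2.708 ft/s

2.71 ft/s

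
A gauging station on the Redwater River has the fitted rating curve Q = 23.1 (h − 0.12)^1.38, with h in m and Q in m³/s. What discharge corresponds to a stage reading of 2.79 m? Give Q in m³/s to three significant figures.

89.6 m³/s

Q = 23.1 × (2.79 − 0.12)^1.38 = 23.1 × 2.67^1.38 = 89.58 m³/s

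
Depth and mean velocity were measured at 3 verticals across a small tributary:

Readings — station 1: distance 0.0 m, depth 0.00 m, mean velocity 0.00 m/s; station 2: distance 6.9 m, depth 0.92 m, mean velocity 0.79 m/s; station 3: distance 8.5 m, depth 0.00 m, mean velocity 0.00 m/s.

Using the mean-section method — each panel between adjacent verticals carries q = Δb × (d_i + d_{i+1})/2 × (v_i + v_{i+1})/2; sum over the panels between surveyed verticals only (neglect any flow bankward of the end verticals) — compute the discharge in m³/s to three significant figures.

1.54 m³/s

Panel 1-2: Δb = 6.9 m, d̄ = (0.00+0.92)/2 = 0.46, v̄ = (0.00+0.79)/2 = 0.395 → q = 6.9×0.46×0.395 = 1.254 m³/s
Panel 2-3: Δb = 1.6 m, d̄ = (0.92+0.00)/2 = 0.46, v̄ = (0.79+0.00)/2 = 0.395 → q = 1.6×0.46×0.395 = 0.2907 m³/s
Q = Σ q = 1.544 m³/s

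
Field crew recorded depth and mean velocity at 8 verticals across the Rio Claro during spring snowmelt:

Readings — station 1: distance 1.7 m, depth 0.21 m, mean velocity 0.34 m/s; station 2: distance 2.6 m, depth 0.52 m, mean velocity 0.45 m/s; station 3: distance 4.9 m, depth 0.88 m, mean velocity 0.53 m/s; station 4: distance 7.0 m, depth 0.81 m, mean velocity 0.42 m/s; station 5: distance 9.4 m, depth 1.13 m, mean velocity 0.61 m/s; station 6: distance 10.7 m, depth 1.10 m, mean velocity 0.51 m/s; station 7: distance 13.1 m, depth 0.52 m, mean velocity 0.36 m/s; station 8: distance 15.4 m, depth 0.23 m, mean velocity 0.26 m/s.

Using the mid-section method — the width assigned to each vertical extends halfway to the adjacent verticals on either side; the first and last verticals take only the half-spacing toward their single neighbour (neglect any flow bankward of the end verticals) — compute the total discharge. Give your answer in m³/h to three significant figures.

w_1 = (2.6 − 1.7)/2 = 0.45 m; q_1 = 0.34 × 0.21 × 0.45 = 0.03213 m³/s
w_2 = (4.9 − 1.7)/2 = 1.6 m; q_2 = 0.45 × 0.52 × 1.6 = 0.3744 m³/s
w_3 = (7.0 − 2.6)/2 = 2.2 m; q_3 = 0.53 × 0.88 × 2.2 = 1.026 m³/s
w_4 = (9.4 − 4.9)/2 = 2.25 m; q_4 = 0.42 × 0.81 × 2.25 = 0.7655 m³/s
w_5 = (10.7 − 7.0)/2 = 1.85 m; q_5 = 0.61 × 1.13 × 1.85 = 1.275 m³/s
w_6 = (13.1 − 9.4)/2 = 1.85 m; q_6 = 0.51 × 1.10 × 1.85 = 1.038 m³/s
w_7 = (15.4 − 10.7)/2 = 2.35 m; q_7 = 0.36 × 0.52 × 2.35 = 0.4399 m³/s
w_8 = (15.4 − 13.1)/2 = 1.15 m; q_8 = 0.26 × 0.23 × 1.15 = 0.06877 m³/s
Q = Σ qᵢ = 5.020 m³/s
= 5.020 × 3600 = 18070 m³/h

18100 m³/h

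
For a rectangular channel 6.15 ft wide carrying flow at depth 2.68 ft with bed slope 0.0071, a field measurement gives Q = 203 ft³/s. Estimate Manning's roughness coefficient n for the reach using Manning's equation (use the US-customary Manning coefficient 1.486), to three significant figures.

0.0129

A = b·y = 6.15 × 2.68 = 16.48 ft²
P = b + 2y = 6.15 + 2×2.68 = 11.51 ft
R = A/P = 16.48/11.51 = 1.432 ft
n = (1.486/Q)·A·R^(2/3)·S^(1/2) = (1.486/203) × 16.48 × 1.270 × 0.08426 = 0.01292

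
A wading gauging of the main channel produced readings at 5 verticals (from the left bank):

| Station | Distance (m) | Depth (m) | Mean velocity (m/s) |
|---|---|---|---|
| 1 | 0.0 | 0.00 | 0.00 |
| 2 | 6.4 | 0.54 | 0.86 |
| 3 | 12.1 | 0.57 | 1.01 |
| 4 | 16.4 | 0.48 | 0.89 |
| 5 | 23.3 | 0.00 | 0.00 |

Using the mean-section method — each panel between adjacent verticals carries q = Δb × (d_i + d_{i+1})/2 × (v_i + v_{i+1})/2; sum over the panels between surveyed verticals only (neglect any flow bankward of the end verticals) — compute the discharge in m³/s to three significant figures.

Panel 1-2: Δb = 6.4 m, d̄ = (0.00+0.54)/2 = 0.27, v̄ = (0.00+0.86)/2 = 0.43 → q = 6.4×0.27×0.43 = 0.7430 m³/s
Panel 2-3: Δb = 5.7 m, d̄ = (0.54+0.57)/2 = 0.555, v̄ = (0.86+1.01)/2 = 0.935 → q = 5.7×0.555×0.935 = 2.958 m³/s
Panel 3-4: Δb = 4.3 m, d̄ = (0.57+0.48)/2 = 0.525, v̄ = (1.01+0.89)/2 = 0.95 → q = 4.3×0.525×0.95 = 2.145 m³/s
Panel 4-5: Δb = 6.9 m, d̄ = (0.48+0.00)/2 = 0.24, v̄ = (0.89+0.00)/2 = 0.445 → q = 6.9×0.24×0.445 = 0.7369 m³/s
Q = Σ q = 6.582 m³/s

6.58 m³/s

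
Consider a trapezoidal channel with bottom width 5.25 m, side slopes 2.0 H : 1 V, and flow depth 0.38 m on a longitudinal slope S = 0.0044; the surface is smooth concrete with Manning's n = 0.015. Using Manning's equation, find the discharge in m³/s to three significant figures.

A = (b + z·y)·y = (5.25 + 2.0×0.38)×0.38 = 2.284 m²
P = b + 2y√(1+z²) = 5.25 + 2×0.38×√(1+2.0²) = 6.949 m
R = A/P = 2.284/6.949 = 0.3286 m
Q = (1/n)·A·R^(2/3)·S^(1/2) = (1/0.015) × 2.284 × 0.3286^(2/3) × 0.0044^(1/2) = 4.809 m³/s

4.81 m³/s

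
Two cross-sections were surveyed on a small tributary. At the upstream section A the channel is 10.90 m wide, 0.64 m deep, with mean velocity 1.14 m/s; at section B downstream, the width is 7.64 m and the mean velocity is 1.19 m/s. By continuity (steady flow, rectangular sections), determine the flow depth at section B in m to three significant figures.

0.875 m

Q = A₁V₁ = (10.90×0.64) × 1.14 = 7.953 m³/s
d₂ = Q/(b₂ V₂) = 7.953/(7.64×1.19) = 0.8747 m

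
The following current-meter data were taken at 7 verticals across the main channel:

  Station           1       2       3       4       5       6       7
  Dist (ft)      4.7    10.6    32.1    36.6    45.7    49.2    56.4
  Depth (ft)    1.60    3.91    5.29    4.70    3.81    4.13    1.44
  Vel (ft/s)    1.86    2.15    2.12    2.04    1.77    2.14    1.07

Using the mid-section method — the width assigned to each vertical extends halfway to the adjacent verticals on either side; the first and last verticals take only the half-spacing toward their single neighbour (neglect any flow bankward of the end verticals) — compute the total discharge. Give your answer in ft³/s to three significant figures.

430 ft³/s

w_1 = (10.6 − 4.7)/2 = 2.95 ft; q_1 = 1.86 × 1.60 × 2.95 = 8.779 ft³/s
w_2 = (32.1 − 4.7)/2 = 13.7 ft; q_2 = 2.15 × 3.91 × 13.7 = 115.2 ft³/s
w_3 = (36.6 − 10.6)/2 = 13 ft; q_3 = 2.12 × 5.29 × 13 = 145.8 ft³/s
w_4 = (45.7 − 32.1)/2 = 6.8 ft; q_4 = 2.04 × 4.70 × 6.8 = 65.20 ft³/s
w_5 = (49.2 − 36.6)/2 = 6.3 ft; q_5 = 1.77 × 3.81 × 6.3 = 42.49 ft³/s
w_6 = (56.4 − 45.7)/2 = 5.35 ft; q_6 = 2.14 × 4.13 × 5.35 = 47.28 ft³/s
w_7 = (56.4 − 49.2)/2 = 3.6 ft; q_7 = 1.07 × 1.44 × 3.6 = 5.547 ft³/s
Q = Σ qᵢ = 430.3 ft³/s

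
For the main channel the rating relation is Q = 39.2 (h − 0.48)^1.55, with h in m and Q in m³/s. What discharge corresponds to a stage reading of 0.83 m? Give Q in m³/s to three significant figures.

7.70 m³/s

Q = 39.2 × (0.83 − 0.48)^1.55 = 39.2 × 0.35^1.55 = 7.702 m³/s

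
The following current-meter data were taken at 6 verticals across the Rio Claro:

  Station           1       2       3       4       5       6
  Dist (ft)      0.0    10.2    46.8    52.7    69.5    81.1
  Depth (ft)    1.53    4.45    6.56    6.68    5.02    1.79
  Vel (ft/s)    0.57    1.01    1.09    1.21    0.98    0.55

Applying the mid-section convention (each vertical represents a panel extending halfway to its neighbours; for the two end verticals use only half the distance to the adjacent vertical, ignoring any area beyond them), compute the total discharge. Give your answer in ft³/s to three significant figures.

429 ft³/s

w_1 = (10.2 − 0.0)/2 = 5.1 ft; q_1 = 0.57 × 1.53 × 5.1 = 4.448 ft³/s
w_2 = (46.8 − 0.0)/2 = 23.4 ft; q_2 = 1.01 × 4.45 × 23.4 = 105.2 ft³/s
w_3 = (52.7 − 10.2)/2 = 21.25 ft; q_3 = 1.09 × 6.56 × 21.25 = 151.9 ft³/s
w_4 = (69.5 − 46.8)/2 = 11.35 ft; q_4 = 1.21 × 6.68 × 11.35 = 91.74 ft³/s
w_5 = (81.1 − 52.7)/2 = 14.2 ft; q_5 = 0.98 × 5.02 × 14.2 = 69.86 ft³/s
w_6 = (81.1 − 69.5)/2 = 5.8 ft; q_6 = 0.55 × 1.79 × 5.8 = 5.710 ft³/s
Q = Σ qᵢ = 428.9 ft³/s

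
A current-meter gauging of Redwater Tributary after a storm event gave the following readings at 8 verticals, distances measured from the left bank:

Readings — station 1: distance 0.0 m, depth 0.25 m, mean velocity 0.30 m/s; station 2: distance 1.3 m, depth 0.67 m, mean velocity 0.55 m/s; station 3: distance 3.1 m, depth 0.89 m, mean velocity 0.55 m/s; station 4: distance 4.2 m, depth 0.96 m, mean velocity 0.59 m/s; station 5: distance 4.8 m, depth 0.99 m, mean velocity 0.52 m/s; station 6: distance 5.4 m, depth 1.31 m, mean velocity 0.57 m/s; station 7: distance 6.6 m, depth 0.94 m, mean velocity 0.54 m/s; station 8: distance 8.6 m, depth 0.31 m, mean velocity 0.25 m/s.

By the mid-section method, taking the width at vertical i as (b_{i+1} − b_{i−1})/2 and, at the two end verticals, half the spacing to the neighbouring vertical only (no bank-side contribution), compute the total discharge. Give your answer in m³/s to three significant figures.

3.68 m³/s

w_1 = (1.3 − 0.0)/2 = 0.65 m; q_1 = 0.30 × 0.25 × 0.65 = 0.04875 m³/s
w_2 = (3.1 − 0.0)/2 = 1.55 m; q_2 = 0.55 × 0.67 × 1.55 = 0.5712 m³/s
w_3 = (4.2 − 1.3)/2 = 1.45 m; q_3 = 0.55 × 0.89 × 1.45 = 0.7098 m³/s
w_4 = (4.8 − 3.1)/2 = 0.85 m; q_4 = 0.59 × 0.96 × 0.85 = 0.4814 m³/s
w_5 = (5.4 − 4.2)/2 = 0.6 m; q_5 = 0.52 × 0.99 × 0.6 = 0.3089 m³/s
w_6 = (6.6 − 4.8)/2 = 0.9 m; q_6 = 0.57 × 1.31 × 0.9 = 0.6720 m³/s
w_7 = (8.6 − 5.4)/2 = 1.6 m; q_7 = 0.54 × 0.94 × 1.6 = 0.8122 m³/s
w_8 = (8.6 − 6.6)/2 = 1 m; q_8 = 0.25 × 0.31 × 1 = 0.07750 m³/s
Q = Σ qᵢ = 3.682 m³/s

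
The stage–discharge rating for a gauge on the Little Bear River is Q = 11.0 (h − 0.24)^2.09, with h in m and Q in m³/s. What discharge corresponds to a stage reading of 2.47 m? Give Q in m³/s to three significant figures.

Q = 11.0 × (2.47 − 0.24)^2.09 = 11.0 × 2.23^2.09 = 58.80 m³/s

58.8 m³/s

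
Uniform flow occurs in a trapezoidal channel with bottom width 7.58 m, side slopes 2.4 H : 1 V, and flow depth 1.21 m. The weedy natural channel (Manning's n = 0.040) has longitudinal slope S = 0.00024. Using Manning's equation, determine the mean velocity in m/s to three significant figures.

A = (b + z·y)·y = (7.58 + 2.4×1.21)×1.21 = 12.69 m²
P = b + 2y√(1+z²) = 7.58 + 2×1.21×√(1+2.4²) = 13.87 m
R = A/P = 12.69/13.87 = 0.9145 m
Q = (1/n)·A·R^(2/3)·S^(1/2) = (1/0.040) × 12.69 × 0.9145^(2/3) × 0.00024^(1/2) = 4.629 m³/s
V = Q/A = 4.629/12.69 = 0.3649 m/s

0.365 m/s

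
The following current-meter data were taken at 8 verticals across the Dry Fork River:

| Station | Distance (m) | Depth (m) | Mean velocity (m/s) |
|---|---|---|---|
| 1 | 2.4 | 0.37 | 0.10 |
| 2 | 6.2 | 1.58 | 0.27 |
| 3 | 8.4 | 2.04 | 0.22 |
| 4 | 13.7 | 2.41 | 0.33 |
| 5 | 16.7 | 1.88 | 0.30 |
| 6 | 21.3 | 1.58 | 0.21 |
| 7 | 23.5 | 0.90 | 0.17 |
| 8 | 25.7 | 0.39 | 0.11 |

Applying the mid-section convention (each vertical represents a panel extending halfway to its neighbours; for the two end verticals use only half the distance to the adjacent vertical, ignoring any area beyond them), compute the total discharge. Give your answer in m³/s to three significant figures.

9.99 m³/s

w_1 = (6.2 − 2.4)/2 = 1.9 m; q_1 = 0.10 × 0.37 × 1.9 = 0.07030 m³/s
w_2 = (8.4 − 2.4)/2 = 3 m; q_2 = 0.27 × 1.58 × 3 = 1.280 m³/s
w_3 = (13.7 − 6.2)/2 = 3.75 m; q_3 = 0.22 × 2.04 × 3.75 = 1.683 m³/s
w_4 = (16.7 − 8.4)/2 = 4.15 m; q_4 = 0.33 × 2.41 × 4.15 = 3.300 m³/s
w_5 = (21.3 − 13.7)/2 = 3.8 m; q_5 = 0.30 × 1.88 × 3.8 = 2.143 m³/s
w_6 = (23.5 − 16.7)/2 = 3.4 m; q_6 = 0.21 × 1.58 × 3.4 = 1.128 m³/s
w_7 = (25.7 − 21.3)/2 = 2.2 m; q_7 = 0.17 × 0.90 × 2.2 = 0.3366 m³/s
w_8 = (25.7 − 23.5)/2 = 1.1 m; q_8 = 0.11 × 0.39 × 1.1 = 0.04719 m³/s
Q = Σ qᵢ = 9.989 m³/s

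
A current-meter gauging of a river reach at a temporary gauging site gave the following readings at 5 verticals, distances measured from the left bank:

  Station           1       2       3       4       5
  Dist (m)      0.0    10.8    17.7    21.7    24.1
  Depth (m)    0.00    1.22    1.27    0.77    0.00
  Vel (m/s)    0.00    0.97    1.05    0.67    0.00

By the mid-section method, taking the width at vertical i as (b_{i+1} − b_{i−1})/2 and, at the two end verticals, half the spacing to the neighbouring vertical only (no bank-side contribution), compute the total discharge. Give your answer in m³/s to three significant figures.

19.4 m³/s

w_2 = (17.7 − 0.0)/2 = 8.85 m; q_2 = 0.97 × 1.22 × 8.85 = 10.47 m³/s
w_3 = (21.7 − 10.8)/2 = 5.45 m; q_3 = 1.05 × 1.27 × 5.45 = 7.268 m³/s
w_4 = (24.1 − 17.7)/2 = 3.2 m; q_4 = 0.67 × 0.77 × 3.2 = 1.651 m³/s
Stations 1, 5 contribute zero (depth or velocity is 0).
Q = Σ qᵢ = 19.39 m³/s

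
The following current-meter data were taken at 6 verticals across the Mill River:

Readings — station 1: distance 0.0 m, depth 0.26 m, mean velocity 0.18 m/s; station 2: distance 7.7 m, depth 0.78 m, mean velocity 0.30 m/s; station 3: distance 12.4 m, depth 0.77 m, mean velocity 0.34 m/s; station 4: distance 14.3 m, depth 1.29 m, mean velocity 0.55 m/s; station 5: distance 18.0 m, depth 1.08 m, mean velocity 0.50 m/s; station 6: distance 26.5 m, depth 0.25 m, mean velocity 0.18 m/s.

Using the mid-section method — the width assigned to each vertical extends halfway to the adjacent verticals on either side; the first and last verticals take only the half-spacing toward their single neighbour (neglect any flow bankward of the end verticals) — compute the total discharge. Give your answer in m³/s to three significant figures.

w_1 = (7.7 − 0.0)/2 = 3.85 m; q_1 = 0.18 × 0.26 × 3.85 = 0.1802 m³/s
w_2 = (12.4 − 0.0)/2 = 6.2 m; q_2 = 0.30 × 0.78 × 6.2 = 1.451 m³/s
w_3 = (14.3 − 7.7)/2 = 3.3 m; q_3 = 0.34 × 0.77 × 3.3 = 0.8639 m³/s
w_4 = (18.0 − 12.4)/2 = 2.8 m; q_4 = 0.55 × 1.29 × 2.8 = 1.987 m³/s
w_5 = (26.5 − 14.3)/2 = 6.1 m; q_5 = 0.50 × 1.08 × 6.1 = 3.294 m³/s
w_6 = (26.5 − 18.0)/2 = 4.25 m; q_6 = 0.18 × 0.25 × 4.25 = 0.1913 m³/s
Q = Σ qᵢ = 7.967 m³/s

7.97 m³/s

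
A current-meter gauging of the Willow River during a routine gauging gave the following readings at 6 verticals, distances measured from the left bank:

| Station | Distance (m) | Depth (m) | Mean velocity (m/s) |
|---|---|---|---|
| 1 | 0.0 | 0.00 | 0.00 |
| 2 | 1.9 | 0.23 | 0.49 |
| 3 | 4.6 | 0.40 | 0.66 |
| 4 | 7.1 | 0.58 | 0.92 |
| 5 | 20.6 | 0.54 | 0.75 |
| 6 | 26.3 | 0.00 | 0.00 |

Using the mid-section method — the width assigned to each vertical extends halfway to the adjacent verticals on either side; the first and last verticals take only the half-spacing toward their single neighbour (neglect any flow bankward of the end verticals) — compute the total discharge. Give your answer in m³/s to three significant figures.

w_2 = (4.6 − 0.0)/2 = 2.3 m; q_2 = 0.49 × 0.23 × 2.3 = 0.2592 m³/s
w_3 = (7.1 − 1.9)/2 = 2.6 m; q_3 = 0.66 × 0.40 × 2.6 = 0.6864 m³/s
w_4 = (20.6 − 4.6)/2 = 8 m; q_4 = 0.92 × 0.58 × 8 = 4.269 m³/s
w_5 = (26.3 − 7.1)/2 = 9.6 m; q_5 = 0.75 × 0.54 × 9.6 = 3.888 m³/s
Stations 1, 6 contribute zero (depth or velocity is 0).
Q = Σ qᵢ = 9.102 m³/s

9.10 m³/s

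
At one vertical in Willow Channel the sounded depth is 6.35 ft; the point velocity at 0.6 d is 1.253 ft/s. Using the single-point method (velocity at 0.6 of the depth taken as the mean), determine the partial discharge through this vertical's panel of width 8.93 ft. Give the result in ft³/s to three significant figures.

v̄ = v₀.₆ = 1.253 ft/s
q = v̄ × d × w = 1.253 × 6.35 × 8.93 = 71.05 ft³/s

71.1 ft³/s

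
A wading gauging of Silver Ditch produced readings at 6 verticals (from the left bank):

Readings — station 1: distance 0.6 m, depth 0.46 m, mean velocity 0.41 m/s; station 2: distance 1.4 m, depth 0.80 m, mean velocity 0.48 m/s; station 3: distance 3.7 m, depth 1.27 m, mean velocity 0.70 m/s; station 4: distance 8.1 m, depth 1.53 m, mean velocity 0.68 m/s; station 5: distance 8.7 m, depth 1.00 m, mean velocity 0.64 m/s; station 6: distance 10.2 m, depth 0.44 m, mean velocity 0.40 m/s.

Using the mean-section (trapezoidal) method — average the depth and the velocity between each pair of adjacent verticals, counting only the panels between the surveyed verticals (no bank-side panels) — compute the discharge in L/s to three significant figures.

6940 L/s

Panel 1-2: Δb = 0.8 m, d̄ = (0.46+0.80)/2 = 0.63, v̄ = (0.41+0.48)/2 = 0.445 → q = 0.8×0.63×0.445 = 0.2243 m³/s
Panel 2-3: Δb = 2.3 m, d̄ = (0.80+1.27)/2 = 1.035, v̄ = (0.48+0.70)/2 = 0.59 → q = 2.3×1.035×0.59 = 1.404 m³/s
Panel 3-4: Δb = 4.4 m, d̄ = (1.27+1.53)/2 = 1.4, v̄ = (0.70+0.68)/2 = 0.69 → q = 4.4×1.4×0.69 = 4.250 m³/s
Panel 4-5: Δb = 0.6 m, d̄ = (1.53+1.00)/2 = 1.265, v̄ = (0.68+0.64)/2 = 0.66 → q = 0.6×1.265×0.66 = 0.5009 m³/s
Panel 5-6: Δb = 1.5 m, d̄ = (1.00+0.44)/2 = 0.72, v̄ = (0.64+0.40)/2 = 0.52 → q = 1.5×0.72×0.52 = 0.5616 m³/s
Q = Σ q = 6.942 m³/s
= 6.942 × 1000 = 6942 L/s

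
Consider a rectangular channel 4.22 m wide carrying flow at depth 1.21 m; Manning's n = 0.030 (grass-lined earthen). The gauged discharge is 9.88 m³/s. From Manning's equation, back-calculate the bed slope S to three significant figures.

A = b·y = 4.22 × 1.21 = 5.106 m²
P = b + 2y = 4.22 + 2×1.21 = 6.640 m
R = A/P = 5.106/6.640 = 0.7690 m
S = (Q·n / (1·A·R^(2/3)))² = (9.88×0.030 / (1×5.106×0.8394))² = 0.004782

0.00478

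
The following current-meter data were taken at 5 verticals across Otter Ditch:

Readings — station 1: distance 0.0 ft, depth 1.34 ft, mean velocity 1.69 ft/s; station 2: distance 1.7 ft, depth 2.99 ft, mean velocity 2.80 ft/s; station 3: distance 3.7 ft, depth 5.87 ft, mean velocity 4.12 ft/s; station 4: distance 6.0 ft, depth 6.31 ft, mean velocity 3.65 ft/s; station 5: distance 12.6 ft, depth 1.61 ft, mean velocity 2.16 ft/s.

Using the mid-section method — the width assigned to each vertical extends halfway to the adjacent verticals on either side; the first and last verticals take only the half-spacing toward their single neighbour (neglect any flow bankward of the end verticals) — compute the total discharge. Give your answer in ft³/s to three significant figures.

183 ft³/s

w_1 = (1.7 − 0.0)/2 = 0.85 ft; q_1 = 1.69 × 1.34 × 0.85 = 1.925 ft³/s
w_2 = (3.7 − 0.0)/2 = 1.85 ft; q_2 = 2.80 × 2.99 × 1.85 = 15.49 ft³/s
w_3 = (6.0 − 1.7)/2 = 2.15 ft; q_3 = 4.12 × 5.87 × 2.15 = 52.00 ft³/s
w_4 = (12.6 − 3.7)/2 = 4.45 ft; q_4 = 3.65 × 6.31 × 4.45 = 102.5 ft³/s
w_5 = (12.6 − 6.0)/2 = 3.3 ft; q_5 = 2.16 × 1.61 × 3.3 = 11.48 ft³/s
Q = Σ qᵢ = 183.4 ft³/s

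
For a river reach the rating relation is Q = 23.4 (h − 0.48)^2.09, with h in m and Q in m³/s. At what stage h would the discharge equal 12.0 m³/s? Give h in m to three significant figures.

h − h₀ = (Q/C)^(1/b) = (12.0/23.4)^(1/2.09) = 0.7265 m
h = 0.48 + 0.7265 = 1.206 m

1.21 m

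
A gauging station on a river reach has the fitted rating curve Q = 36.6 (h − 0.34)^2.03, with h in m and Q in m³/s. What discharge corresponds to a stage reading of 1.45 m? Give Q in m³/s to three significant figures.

45.2 m³/s

Q = 36.6 × (1.45 − 0.34)^2.03 = 36.6 × 1.11^2.03 = 45.24 m³/s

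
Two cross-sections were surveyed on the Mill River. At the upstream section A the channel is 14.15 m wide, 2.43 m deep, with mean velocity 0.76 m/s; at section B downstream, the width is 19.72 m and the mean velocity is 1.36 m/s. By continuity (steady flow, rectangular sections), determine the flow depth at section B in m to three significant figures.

Q = A₁V₁ = (14.15×2.43) × 0.76 = 26.13 m³/s
d₂ = Q/(b₂ V₂) = 26.13/(19.72×1.36) = 0.9744 m

0.974 m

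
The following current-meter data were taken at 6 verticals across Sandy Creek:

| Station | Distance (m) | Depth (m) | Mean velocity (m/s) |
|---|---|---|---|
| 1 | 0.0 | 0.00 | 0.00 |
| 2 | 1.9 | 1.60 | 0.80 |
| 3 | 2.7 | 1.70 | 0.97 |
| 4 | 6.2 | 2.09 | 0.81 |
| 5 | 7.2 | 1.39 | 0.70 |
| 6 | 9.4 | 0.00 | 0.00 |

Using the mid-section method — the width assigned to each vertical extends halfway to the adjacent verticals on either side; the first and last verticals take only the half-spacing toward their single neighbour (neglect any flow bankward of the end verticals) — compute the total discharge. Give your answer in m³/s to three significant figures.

w_2 = (2.7 − 0.0)/2 = 1.35 m; q_2 = 0.80 × 1.60 × 1.35 = 1.728 m³/s
w_3 = (6.2 − 1.9)/2 = 2.15 m; q_3 = 0.97 × 1.70 × 2.15 = 3.545 m³/s
w_4 = (7.2 − 2.7)/2 = 2.25 m; q_4 = 0.81 × 2.09 × 2.25 = 3.809 m³/s
w_5 = (9.4 − 6.2)/2 = 1.6 m; q_5 = 0.70 × 1.39 × 1.6 = 1.557 m³/s
Stations 1, 6 contribute zero (depth or velocity is 0).
Q = Σ qᵢ = 10.64 m³/s

10.6 m³/s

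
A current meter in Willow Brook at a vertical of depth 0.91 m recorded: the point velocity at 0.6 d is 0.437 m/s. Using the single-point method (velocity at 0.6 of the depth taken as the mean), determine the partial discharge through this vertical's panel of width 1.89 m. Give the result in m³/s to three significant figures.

v̄ = v₀.₆ = 0.437 m/s
q = v̄ × d × w = 0.4370 × 0.91 × 1.89 = 0.7516 m³/s

0.752 m³/s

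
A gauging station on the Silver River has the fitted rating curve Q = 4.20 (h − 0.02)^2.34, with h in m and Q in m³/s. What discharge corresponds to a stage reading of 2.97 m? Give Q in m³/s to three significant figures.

52.8 m³/s

Q = 4.20 × (2.97 − 0.02)^2.34 = 4.20 × 2.95^2.34 = 52.80 m³/s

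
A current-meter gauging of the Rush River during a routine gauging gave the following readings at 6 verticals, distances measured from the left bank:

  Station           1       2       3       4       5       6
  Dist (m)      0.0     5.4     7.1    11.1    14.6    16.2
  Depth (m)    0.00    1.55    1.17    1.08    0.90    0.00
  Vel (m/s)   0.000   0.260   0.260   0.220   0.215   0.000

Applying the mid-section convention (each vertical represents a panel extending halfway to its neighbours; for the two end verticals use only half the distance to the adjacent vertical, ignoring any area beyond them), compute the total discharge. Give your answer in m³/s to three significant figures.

3.68 m³/s

w_2 = (7.1 − 0.0)/2 = 3.55 m; q_2 = 0.260 × 1.55 × 3.55 = 1.431 m³/s
w_3 = (11.1 − 5.4)/2 = 2.85 m; q_3 = 0.260 × 1.17 × 2.85 = 0.8670 m³/s
w_4 = (14.6 − 7.1)/2 = 3.75 m; q_4 = 0.220 × 1.08 × 3.75 = 0.8910 m³/s
w_5 = (16.2 − 11.1)/2 = 2.55 m; q_5 = 0.215 × 0.90 × 2.55 = 0.4934 m³/s
Stations 1, 6 contribute zero (depth or velocity is 0).
Q = Σ qᵢ = 3.682 m³/s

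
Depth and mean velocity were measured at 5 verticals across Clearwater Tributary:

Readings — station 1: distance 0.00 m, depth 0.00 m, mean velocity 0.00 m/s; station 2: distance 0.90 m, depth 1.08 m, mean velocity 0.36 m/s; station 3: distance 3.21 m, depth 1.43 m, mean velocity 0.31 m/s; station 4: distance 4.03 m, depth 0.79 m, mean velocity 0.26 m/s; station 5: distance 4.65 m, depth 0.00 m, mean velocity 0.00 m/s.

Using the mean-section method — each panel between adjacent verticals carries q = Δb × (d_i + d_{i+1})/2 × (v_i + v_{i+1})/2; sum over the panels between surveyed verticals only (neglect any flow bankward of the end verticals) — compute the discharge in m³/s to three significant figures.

Panel 1-2: Δb = 0.9 m, d̄ = (0.00+1.08)/2 = 0.54, v̄ = (0.00+0.36)/2 = 0.18 → q = 0.9×0.54×0.18 = 0.08748 m³/s
Panel 2-3: Δb = 2.31 m, d̄ = (1.08+1.43)/2 = 1.255, v̄ = (0.36+0.31)/2 = 0.335 → q = 2.31×1.255×0.335 = 0.9712 m³/s
Panel 3-4: Δb = 0.82 m, d̄ = (1.43+0.79)/2 = 1.11, v̄ = (0.31+0.26)/2 = 0.285 → q = 0.82×1.11×0.285 = 0.2594 m³/s
Panel 4-5: Δb = 0.62 m, d̄ = (0.79+0.00)/2 = 0.395, v̄ = (0.26+0.00)/2 = 0.13 → q = 0.62×0.395×0.13 = 0.03184 m³/s
Q = Σ q = 1.350 m³/s

1.35 m³/s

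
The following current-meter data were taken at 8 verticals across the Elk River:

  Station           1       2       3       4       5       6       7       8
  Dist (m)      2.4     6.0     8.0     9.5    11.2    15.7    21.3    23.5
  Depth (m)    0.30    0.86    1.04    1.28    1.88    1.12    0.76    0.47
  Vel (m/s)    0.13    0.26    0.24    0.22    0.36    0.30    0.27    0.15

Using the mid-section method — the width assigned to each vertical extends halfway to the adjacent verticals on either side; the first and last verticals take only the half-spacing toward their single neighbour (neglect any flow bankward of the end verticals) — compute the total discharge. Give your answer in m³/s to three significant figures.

w_1 = (6.0 − 2.4)/2 = 1.8 m; q_1 = 0.13 × 0.30 × 1.8 = 0.07020 m³/s
w_2 = (8.0 − 2.4)/2 = 2.8 m; q_2 = 0.26 × 0.86 × 2.8 = 0.6261 m³/s
w_3 = (9.5 − 6.0)/2 = 1.75 m; q_3 = 0.24 × 1.04 × 1.75 = 0.4368 m³/s
w_4 = (11.2 − 8.0)/2 = 1.6 m; q_4 = 0.22 × 1.28 × 1.6 = 0.4506 m³/s
w_5 = (15.7 − 9.5)/2 = 3.1 m; q_5 = 0.36 × 1.88 × 3.1 = 2.098 m³/s
w_6 = (21.3 − 11.2)/2 = 5.05 m; q_6 = 0.30 × 1.12 × 5.05 = 1.697 m³/s
w_7 = (23.5 − 15.7)/2 = 3.9 m; q_7 = 0.27 × 0.76 × 3.9 = 0.8003 m³/s
w_8 = (23.5 − 21.3)/2 = 1.1 m; q_8 = 0.15 × 0.47 × 1.1 = 0.07755 m³/s
Q = Σ qᵢ = 6.256 m³/s

6.26 m³/s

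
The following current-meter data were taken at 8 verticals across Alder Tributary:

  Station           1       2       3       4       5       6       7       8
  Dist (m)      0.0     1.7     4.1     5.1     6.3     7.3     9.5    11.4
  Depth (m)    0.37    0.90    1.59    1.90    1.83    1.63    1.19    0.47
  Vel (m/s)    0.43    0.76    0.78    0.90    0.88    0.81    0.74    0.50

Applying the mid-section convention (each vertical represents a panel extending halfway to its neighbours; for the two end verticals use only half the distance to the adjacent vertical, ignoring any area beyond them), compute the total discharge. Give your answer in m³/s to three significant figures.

11.4 m³/s

w_1 = (1.7 − 0.0)/2 = 0.85 m; q_1 = 0.43 × 0.37 × 0.85 = 0.1352 m³/s
w_2 = (4.1 − 0.0)/2 = 2.05 m; q_2 = 0.76 × 0.90 × 2.05 = 1.402 m³/s
w_3 = (5.1 − 1.7)/2 = 1.7 m; q_3 = 0.78 × 1.59 × 1.7 = 2.108 m³/s
w_4 = (6.3 − 4.1)/2 = 1.1 m; q_4 = 0.90 × 1.90 × 1.1 = 1.881 m³/s
w_5 = (7.3 − 5.1)/2 = 1.1 m; q_5 = 0.88 × 1.83 × 1.1 = 1.771 m³/s
w_6 = (9.5 − 6.3)/2 = 1.6 m; q_6 = 0.81 × 1.63 × 1.6 = 2.112 m³/s
w_7 = (11.4 − 7.3)/2 = 2.05 m; q_7 = 0.74 × 1.19 × 2.05 = 1.805 m³/s
w_8 = (11.4 − 9.5)/2 = 0.95 m; q_8 = 0.50 × 0.47 × 0.95 = 0.2233 m³/s
Q = Σ qᵢ = 11.44 m³/s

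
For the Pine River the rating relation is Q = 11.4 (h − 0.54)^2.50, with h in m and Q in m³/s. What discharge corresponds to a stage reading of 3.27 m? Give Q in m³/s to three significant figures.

Q = 11.4 × (3.27 − 0.54)^2.50 = 11.4 × 2.73^2.50 = 140.4 m³/s

140 m³/s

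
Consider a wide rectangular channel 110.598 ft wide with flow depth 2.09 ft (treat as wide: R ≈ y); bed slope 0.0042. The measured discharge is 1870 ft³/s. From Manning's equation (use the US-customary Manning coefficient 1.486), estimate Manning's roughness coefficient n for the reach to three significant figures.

0.0195

A = b·y = 110.598 × 2.09 = 231.1 ft²
Wide channel: R ≈ y = 2.09 ft
n = (1.486/Q)·A·R^(2/3)·S^(1/2) = (1.486/1870) × 231.1 × 1.635 × 0.06481 = 0.01946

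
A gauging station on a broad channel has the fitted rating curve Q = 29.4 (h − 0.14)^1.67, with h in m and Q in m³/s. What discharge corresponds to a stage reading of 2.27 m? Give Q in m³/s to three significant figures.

Q = 29.4 × (2.27 − 0.14)^1.67 = 29.4 × 2.13^1.67 = 103.9 m³/s

104 m³/s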